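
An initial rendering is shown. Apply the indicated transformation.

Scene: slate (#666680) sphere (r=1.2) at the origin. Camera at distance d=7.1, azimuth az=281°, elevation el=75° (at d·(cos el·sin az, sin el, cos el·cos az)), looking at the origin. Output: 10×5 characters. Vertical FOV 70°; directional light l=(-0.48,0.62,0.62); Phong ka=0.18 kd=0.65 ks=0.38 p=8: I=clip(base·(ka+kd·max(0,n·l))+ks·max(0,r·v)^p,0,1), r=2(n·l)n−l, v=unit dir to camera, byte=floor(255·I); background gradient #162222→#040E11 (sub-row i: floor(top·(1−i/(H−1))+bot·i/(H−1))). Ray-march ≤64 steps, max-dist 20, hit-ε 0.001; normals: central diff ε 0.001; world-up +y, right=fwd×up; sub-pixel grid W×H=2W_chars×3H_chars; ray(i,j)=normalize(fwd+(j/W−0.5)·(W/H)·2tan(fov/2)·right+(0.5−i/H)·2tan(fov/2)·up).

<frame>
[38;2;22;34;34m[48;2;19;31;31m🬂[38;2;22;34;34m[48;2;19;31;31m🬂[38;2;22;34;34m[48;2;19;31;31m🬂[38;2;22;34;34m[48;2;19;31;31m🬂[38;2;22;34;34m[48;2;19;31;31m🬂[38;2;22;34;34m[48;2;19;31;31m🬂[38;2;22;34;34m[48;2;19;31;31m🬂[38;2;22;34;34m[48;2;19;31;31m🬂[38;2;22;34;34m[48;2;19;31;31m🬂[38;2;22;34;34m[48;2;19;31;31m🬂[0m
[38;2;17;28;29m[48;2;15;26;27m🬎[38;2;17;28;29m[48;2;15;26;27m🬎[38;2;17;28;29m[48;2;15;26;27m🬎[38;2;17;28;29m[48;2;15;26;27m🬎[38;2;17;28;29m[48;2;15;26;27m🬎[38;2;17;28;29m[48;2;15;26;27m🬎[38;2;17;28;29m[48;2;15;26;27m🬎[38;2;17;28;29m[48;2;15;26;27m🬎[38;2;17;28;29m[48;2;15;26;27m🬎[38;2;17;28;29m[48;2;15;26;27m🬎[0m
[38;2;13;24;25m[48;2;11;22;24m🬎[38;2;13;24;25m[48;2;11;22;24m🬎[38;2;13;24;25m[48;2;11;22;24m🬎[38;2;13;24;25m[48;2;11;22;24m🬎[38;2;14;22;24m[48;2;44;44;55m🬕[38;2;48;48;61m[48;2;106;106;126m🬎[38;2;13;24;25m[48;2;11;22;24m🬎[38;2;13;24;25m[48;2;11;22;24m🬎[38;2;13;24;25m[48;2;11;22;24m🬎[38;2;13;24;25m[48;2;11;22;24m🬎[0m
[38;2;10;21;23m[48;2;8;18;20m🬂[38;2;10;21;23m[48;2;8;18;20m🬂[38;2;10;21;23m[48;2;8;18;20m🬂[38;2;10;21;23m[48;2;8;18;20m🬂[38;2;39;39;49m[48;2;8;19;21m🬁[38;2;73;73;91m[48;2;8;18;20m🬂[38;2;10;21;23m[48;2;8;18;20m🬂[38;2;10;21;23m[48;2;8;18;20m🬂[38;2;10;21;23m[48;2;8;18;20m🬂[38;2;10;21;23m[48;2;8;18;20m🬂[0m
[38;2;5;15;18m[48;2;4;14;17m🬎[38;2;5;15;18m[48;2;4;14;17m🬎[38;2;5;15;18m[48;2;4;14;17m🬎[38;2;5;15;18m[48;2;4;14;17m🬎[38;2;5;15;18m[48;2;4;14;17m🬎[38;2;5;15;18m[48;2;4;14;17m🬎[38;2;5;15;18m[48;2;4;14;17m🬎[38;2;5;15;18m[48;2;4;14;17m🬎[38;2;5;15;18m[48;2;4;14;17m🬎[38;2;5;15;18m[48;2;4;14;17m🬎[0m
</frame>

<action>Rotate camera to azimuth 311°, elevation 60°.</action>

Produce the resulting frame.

<frame>
[38;2;22;34;34m[48;2;19;31;31m🬂[38;2;22;34;34m[48;2;19;31;31m🬂[38;2;22;34;34m[48;2;19;31;31m🬂[38;2;22;34;34m[48;2;19;31;31m🬂[38;2;22;34;34m[48;2;19;31;31m🬂[38;2;22;34;34m[48;2;19;31;31m🬂[38;2;22;34;34m[48;2;19;31;31m🬂[38;2;22;34;34m[48;2;19;31;31m🬂[38;2;22;34;34m[48;2;19;31;31m🬂[38;2;22;34;34m[48;2;19;31;31m🬂[0m
[38;2;17;28;29m[48;2;15;26;27m🬎[38;2;17;28;29m[48;2;15;26;27m🬎[38;2;17;28;29m[48;2;15;26;27m🬎[38;2;17;28;29m[48;2;15;26;27m🬎[38;2;17;28;29m[48;2;15;26;27m🬎[38;2;17;28;29m[48;2;15;26;27m🬎[38;2;17;28;29m[48;2;15;26;27m🬎[38;2;17;28;29m[48;2;15;26;27m🬎[38;2;17;28;29m[48;2;15;26;27m🬎[38;2;17;28;29m[48;2;15;26;27m🬎[0m
[38;2;13;24;25m[48;2;11;22;24m🬎[38;2;13;24;25m[48;2;11;22;24m🬎[38;2;13;24;25m[48;2;11;22;24m🬎[38;2;13;24;25m[48;2;11;22;24m🬎[38;2;14;22;24m[48;2;65;65;82m🬕[38;2;58;58;73m[48;2;164;164;185m🬬[38;2;13;24;25m[48;2;11;22;24m🬎[38;2;13;24;25m[48;2;11;22;24m🬎[38;2;13;24;25m[48;2;11;22;24m🬎[38;2;13;24;25m[48;2;11;22;24m🬎[0m
[38;2;10;21;23m[48;2;8;18;20m🬂[38;2;10;21;23m[48;2;8;18;20m🬂[38;2;10;21;23m[48;2;8;18;20m🬂[38;2;10;21;23m[48;2;8;18;20m🬂[38;2;52;52;66m[48;2;8;19;21m🬁[38;2;70;70;87m[48;2;8;18;20m🬂[38;2;10;21;23m[48;2;8;18;20m🬂[38;2;10;21;23m[48;2;8;18;20m🬂[38;2;10;21;23m[48;2;8;18;20m🬂[38;2;10;21;23m[48;2;8;18;20m🬂[0m
[38;2;5;15;18m[48;2;4;14;17m🬎[38;2;5;15;18m[48;2;4;14;17m🬎[38;2;5;15;18m[48;2;4;14;17m🬎[38;2;5;15;18m[48;2;4;14;17m🬎[38;2;5;15;18m[48;2;4;14;17m🬎[38;2;5;15;18m[48;2;4;14;17m🬎[38;2;5;15;18m[48;2;4;14;17m🬎[38;2;5;15;18m[48;2;4;14;17m🬎[38;2;5;15;18m[48;2;4;14;17m🬎[38;2;5;15;18m[48;2;4;14;17m🬎[0m
</frame>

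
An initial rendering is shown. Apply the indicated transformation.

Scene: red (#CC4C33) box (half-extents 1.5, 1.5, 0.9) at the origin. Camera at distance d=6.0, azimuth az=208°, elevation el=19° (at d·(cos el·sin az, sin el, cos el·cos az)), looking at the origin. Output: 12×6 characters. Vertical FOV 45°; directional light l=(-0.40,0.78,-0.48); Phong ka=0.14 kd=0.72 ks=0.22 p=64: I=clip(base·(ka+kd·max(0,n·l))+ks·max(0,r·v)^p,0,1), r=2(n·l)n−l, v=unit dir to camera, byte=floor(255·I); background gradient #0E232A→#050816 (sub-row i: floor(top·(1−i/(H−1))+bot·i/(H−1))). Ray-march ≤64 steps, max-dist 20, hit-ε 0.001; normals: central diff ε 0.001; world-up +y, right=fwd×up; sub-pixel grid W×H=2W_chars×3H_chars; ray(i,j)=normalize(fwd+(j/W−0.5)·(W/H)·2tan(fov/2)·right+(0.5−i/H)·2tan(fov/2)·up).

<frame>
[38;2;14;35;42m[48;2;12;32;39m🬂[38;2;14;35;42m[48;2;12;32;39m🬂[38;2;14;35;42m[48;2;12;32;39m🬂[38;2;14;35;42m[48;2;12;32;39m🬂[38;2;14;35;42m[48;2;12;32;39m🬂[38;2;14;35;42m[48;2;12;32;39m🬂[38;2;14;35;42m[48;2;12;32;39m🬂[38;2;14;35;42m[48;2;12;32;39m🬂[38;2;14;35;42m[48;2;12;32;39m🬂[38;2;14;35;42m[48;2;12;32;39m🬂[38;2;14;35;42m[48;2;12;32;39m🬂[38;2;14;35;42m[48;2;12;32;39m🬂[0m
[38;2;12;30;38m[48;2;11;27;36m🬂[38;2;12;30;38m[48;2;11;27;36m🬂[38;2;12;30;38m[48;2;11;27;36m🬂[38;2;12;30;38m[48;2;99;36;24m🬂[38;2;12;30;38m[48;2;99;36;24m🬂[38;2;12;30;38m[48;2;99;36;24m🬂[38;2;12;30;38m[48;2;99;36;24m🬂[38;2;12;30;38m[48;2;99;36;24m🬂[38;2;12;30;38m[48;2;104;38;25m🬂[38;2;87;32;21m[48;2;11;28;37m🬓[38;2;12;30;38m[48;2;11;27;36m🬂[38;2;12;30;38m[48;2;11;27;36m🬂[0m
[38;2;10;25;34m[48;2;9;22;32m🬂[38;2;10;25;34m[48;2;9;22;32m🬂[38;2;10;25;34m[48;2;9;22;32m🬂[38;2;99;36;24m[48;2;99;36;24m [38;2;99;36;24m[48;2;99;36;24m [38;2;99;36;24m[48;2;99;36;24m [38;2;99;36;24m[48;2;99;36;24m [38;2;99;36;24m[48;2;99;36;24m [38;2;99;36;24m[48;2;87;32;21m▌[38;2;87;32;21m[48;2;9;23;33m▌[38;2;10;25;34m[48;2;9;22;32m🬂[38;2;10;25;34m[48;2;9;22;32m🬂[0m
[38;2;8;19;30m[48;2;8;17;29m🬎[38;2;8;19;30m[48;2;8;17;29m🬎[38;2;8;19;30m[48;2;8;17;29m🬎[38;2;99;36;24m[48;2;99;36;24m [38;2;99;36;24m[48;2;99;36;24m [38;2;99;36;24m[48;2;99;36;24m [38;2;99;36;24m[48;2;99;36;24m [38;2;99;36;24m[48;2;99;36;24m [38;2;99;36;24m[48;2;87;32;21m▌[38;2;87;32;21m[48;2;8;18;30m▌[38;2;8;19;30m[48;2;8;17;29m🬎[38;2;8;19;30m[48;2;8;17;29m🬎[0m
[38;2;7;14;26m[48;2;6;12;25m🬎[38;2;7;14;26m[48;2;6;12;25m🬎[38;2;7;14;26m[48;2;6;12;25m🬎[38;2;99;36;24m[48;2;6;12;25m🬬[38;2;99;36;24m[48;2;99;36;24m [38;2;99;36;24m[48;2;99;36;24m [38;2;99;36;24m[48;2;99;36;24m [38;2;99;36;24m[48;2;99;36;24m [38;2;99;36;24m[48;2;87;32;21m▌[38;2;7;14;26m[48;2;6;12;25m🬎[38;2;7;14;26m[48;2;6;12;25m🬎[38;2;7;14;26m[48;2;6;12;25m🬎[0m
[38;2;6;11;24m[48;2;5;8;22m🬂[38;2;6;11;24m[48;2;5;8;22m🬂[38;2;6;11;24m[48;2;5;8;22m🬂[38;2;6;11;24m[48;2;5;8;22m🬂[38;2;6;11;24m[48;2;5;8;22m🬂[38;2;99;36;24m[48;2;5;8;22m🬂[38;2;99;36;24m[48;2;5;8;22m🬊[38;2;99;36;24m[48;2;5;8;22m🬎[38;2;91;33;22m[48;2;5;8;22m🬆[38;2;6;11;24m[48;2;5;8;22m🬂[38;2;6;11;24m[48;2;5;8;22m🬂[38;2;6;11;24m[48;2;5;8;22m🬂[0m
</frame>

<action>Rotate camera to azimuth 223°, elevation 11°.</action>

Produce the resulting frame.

<frame>
[38;2;14;35;42m[48;2;12;32;39m🬂[38;2;14;35;42m[48;2;12;32;39m🬂[38;2;14;35;42m[48;2;12;32;39m🬂[38;2;14;35;42m[48;2;12;32;39m🬂[38;2;14;35;42m[48;2;12;32;39m🬂[38;2;14;35;42m[48;2;12;32;39m🬂[38;2;14;35;42m[48;2;12;32;39m🬂[38;2;14;35;42m[48;2;12;32;39m🬂[38;2;14;35;42m[48;2;12;32;39m🬂[38;2;14;35;42m[48;2;12;32;39m🬂[38;2;14;35;42m[48;2;12;32;39m🬂[38;2;14;35;42m[48;2;12;32;39m🬂[0m
[38;2;12;30;38m[48;2;11;27;36m🬂[38;2;12;30;38m[48;2;11;27;36m🬂[38;2;12;30;38m[48;2;11;27;36m🬂[38;2;12;30;38m[48;2;99;36;24m🬂[38;2;12;30;38m[48;2;99;36;24m🬂[38;2;12;30;38m[48;2;99;36;24m🬂[38;2;12;30;38m[48;2;99;36;24m🬀[38;2;99;36;24m[48;2;87;32;21m▌[38;2;87;32;21m[48;2;12;30;38m🬺[38;2;87;32;21m[48;2;11;28;37m🬓[38;2;12;30;38m[48;2;11;27;36m🬂[38;2;12;30;38m[48;2;11;27;36m🬂[0m
[38;2;10;25;34m[48;2;9;22;32m🬂[38;2;10;25;34m[48;2;9;22;32m🬂[38;2;10;25;34m[48;2;9;22;32m🬂[38;2;99;36;24m[48;2;9;23;33m▐[38;2;99;36;24m[48;2;99;36;24m [38;2;99;36;24m[48;2;99;36;24m [38;2;99;36;24m[48;2;99;36;24m [38;2;99;36;24m[48;2;87;32;21m▌[38;2;87;32;21m[48;2;87;32;21m [38;2;87;32;21m[48;2;9;23;33m▌[38;2;10;25;34m[48;2;9;22;32m🬂[38;2;10;25;34m[48;2;9;22;32m🬂[0m
[38;2;8;19;30m[48;2;8;17;29m🬎[38;2;8;19;30m[48;2;8;17;29m🬎[38;2;8;19;30m[48;2;8;17;29m🬎[38;2;99;36;24m[48;2;8;18;30m▐[38;2;99;36;24m[48;2;99;36;24m [38;2;99;36;24m[48;2;99;36;24m [38;2;99;36;24m[48;2;99;36;24m [38;2;99;36;24m[48;2;87;32;21m▌[38;2;87;32;21m[48;2;87;32;21m [38;2;87;32;21m[48;2;8;18;30m▌[38;2;8;19;30m[48;2;8;17;29m🬎[38;2;8;19;30m[48;2;8;17;29m🬎[0m
[38;2;7;14;26m[48;2;6;12;25m🬎[38;2;7;14;26m[48;2;6;12;25m🬎[38;2;7;14;26m[48;2;6;12;25m🬎[38;2;99;36;24m[48;2;6;13;25m🬉[38;2;99;36;24m[48;2;99;36;24m [38;2;99;36;24m[48;2;99;36;24m [38;2;99;36;24m[48;2;99;36;24m [38;2;99;36;24m[48;2;87;32;21m▌[38;2;87;32;21m[48;2;87;32;21m [38;2;87;32;21m[48;2;6;13;26m▌[38;2;7;14;26m[48;2;6;12;25m🬎[38;2;7;14;26m[48;2;6;12;25m🬎[0m
[38;2;6;11;24m[48;2;5;8;22m🬂[38;2;6;11;24m[48;2;5;8;22m🬂[38;2;6;11;24m[48;2;5;8;22m🬂[38;2;6;11;24m[48;2;5;8;22m🬂[38;2;6;11;24m[48;2;5;8;22m🬂[38;2;99;36;24m[48;2;5;8;22m🬂[38;2;99;36;24m[48;2;5;8;22m🬎[38;2;94;34;22m[48;2;5;8;22m🬝[38;2;87;32;21m[48;2;5;8;22m🬆[38;2;6;11;24m[48;2;5;8;22m🬂[38;2;6;11;24m[48;2;5;8;22m🬂[38;2;6;11;24m[48;2;5;8;22m🬂[0m
</frame>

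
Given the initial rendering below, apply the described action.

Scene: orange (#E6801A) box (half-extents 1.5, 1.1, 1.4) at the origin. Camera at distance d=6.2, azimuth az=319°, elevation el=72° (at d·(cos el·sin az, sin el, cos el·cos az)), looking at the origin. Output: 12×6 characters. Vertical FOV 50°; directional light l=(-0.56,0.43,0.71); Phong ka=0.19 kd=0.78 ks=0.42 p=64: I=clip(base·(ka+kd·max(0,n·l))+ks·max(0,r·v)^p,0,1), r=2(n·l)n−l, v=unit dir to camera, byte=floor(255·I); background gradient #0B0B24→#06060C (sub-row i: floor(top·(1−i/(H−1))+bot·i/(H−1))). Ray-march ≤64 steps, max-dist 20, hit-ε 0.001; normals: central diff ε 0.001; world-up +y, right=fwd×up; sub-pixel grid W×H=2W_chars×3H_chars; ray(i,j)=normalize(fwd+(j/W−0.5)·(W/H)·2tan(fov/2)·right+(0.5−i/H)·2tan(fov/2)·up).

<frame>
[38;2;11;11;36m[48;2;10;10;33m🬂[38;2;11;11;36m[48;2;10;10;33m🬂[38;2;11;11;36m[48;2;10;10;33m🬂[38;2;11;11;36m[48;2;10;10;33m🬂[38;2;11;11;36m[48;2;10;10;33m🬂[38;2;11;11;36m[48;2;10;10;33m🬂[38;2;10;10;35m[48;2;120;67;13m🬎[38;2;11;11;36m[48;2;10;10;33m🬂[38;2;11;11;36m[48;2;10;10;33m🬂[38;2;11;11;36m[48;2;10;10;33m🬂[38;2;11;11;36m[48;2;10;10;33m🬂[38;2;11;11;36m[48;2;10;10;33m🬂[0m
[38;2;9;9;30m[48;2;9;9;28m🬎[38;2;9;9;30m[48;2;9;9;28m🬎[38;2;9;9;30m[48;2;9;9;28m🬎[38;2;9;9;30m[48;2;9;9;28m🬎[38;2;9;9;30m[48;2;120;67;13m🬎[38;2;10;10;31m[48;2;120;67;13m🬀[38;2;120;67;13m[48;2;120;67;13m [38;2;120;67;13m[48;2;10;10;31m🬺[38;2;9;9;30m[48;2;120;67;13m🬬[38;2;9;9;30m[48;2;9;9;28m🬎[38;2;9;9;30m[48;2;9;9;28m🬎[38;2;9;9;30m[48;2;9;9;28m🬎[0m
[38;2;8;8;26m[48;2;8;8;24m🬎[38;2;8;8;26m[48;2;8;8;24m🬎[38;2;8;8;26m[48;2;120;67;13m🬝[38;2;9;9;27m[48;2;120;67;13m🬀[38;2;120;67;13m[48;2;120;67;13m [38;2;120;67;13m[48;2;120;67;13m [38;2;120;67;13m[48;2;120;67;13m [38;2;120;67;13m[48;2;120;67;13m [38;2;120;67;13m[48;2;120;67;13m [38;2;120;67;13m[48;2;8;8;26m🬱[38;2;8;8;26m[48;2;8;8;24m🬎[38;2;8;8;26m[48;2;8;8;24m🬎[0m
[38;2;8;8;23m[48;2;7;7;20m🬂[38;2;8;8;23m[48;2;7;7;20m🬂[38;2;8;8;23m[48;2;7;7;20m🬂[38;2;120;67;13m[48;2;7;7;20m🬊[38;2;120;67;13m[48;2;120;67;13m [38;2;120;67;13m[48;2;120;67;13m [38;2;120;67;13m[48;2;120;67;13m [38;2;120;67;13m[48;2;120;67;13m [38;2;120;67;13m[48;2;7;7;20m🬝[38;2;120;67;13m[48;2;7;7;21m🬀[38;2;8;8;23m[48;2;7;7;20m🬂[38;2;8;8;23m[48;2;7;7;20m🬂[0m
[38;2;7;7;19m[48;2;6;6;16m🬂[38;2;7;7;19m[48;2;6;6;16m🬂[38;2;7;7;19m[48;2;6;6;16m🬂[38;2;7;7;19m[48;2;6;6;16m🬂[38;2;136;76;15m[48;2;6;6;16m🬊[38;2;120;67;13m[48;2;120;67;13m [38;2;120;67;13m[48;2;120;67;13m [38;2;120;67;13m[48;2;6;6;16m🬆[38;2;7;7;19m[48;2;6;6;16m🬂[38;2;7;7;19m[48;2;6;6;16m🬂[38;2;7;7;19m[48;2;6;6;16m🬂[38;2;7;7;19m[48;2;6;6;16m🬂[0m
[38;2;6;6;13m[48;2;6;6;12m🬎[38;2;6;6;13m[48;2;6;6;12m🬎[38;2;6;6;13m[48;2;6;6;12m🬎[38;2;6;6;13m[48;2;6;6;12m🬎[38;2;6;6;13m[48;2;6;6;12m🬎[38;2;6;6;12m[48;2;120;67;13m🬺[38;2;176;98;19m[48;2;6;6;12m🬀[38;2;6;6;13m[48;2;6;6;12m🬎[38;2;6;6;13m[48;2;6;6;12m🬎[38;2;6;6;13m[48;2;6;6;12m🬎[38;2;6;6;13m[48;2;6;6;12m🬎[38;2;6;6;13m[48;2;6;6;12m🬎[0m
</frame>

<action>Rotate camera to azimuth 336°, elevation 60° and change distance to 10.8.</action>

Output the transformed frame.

<frame>
[38;2;11;11;36m[48;2;10;10;33m🬂[38;2;11;11;36m[48;2;10;10;33m🬂[38;2;11;11;36m[48;2;10;10;33m🬂[38;2;11;11;36m[48;2;10;10;33m🬂[38;2;11;11;36m[48;2;10;10;33m🬂[38;2;11;11;36m[48;2;10;10;33m🬂[38;2;11;11;36m[48;2;10;10;33m🬂[38;2;11;11;36m[48;2;10;10;33m🬂[38;2;11;11;36m[48;2;10;10;33m🬂[38;2;11;11;36m[48;2;10;10;33m🬂[38;2;11;11;36m[48;2;10;10;33m🬂[38;2;11;11;36m[48;2;10;10;33m🬂[0m
[38;2;9;9;30m[48;2;9;9;28m🬎[38;2;9;9;30m[48;2;9;9;28m🬎[38;2;9;9;30m[48;2;9;9;28m🬎[38;2;9;9;30m[48;2;9;9;28m🬎[38;2;9;9;30m[48;2;9;9;28m🬎[38;2;9;9;30m[48;2;9;9;28m🬎[38;2;9;9;30m[48;2;9;9;28m🬎[38;2;9;9;30m[48;2;9;9;28m🬎[38;2;9;9;30m[48;2;9;9;28m🬎[38;2;9;9;30m[48;2;9;9;28m🬎[38;2;9;9;30m[48;2;9;9;28m🬎[38;2;9;9;30m[48;2;9;9;28m🬎[0m
[38;2;8;8;26m[48;2;8;8;24m🬎[38;2;8;8;26m[48;2;8;8;24m🬎[38;2;8;8;26m[48;2;8;8;24m🬎[38;2;8;8;26m[48;2;8;8;24m🬎[38;2;8;8;26m[48;2;120;67;13m🬕[38;2;9;9;27m[48;2;120;67;13m🬀[38;2;120;67;13m[48;2;120;67;13m [38;2;120;67;13m[48;2;8;8;26m🬲[38;2;8;8;26m[48;2;8;8;24m🬎[38;2;8;8;26m[48;2;8;8;24m🬎[38;2;8;8;26m[48;2;8;8;24m🬎[38;2;8;8;26m[48;2;8;8;24m🬎[0m
[38;2;8;8;23m[48;2;7;7;20m🬂[38;2;8;8;23m[48;2;7;7;20m🬂[38;2;8;8;23m[48;2;7;7;20m🬂[38;2;8;8;23m[48;2;7;7;20m🬂[38;2;8;8;23m[48;2;7;7;20m🬂[38;2;120;67;13m[48;2;144;80;16m🬬[38;2;120;67;13m[48;2;171;95;19m🬎[38;2;120;67;13m[48;2;171;95;19m🬂[38;2;8;8;23m[48;2;7;7;20m🬂[38;2;8;8;23m[48;2;7;7;20m🬂[38;2;8;8;23m[48;2;7;7;20m🬂[38;2;8;8;23m[48;2;7;7;20m🬂[0m
[38;2;7;7;19m[48;2;6;6;16m🬂[38;2;7;7;19m[48;2;6;6;16m🬂[38;2;7;7;19m[48;2;6;6;16m🬂[38;2;7;7;19m[48;2;6;6;16m🬂[38;2;7;7;19m[48;2;6;6;16m🬂[38;2;171;95;19m[48;2;6;6;17m🬁[38;2;171;95;19m[48;2;6;6;17m🬀[38;2;7;7;19m[48;2;6;6;16m🬂[38;2;7;7;19m[48;2;6;6;16m🬂[38;2;7;7;19m[48;2;6;6;16m🬂[38;2;7;7;19m[48;2;6;6;16m🬂[38;2;7;7;19m[48;2;6;6;16m🬂[0m
[38;2;6;6;13m[48;2;6;6;12m🬎[38;2;6;6;13m[48;2;6;6;12m🬎[38;2;6;6;13m[48;2;6;6;12m🬎[38;2;6;6;13m[48;2;6;6;12m🬎[38;2;6;6;13m[48;2;6;6;12m🬎[38;2;6;6;13m[48;2;6;6;12m🬎[38;2;6;6;13m[48;2;6;6;12m🬎[38;2;6;6;13m[48;2;6;6;12m🬎[38;2;6;6;13m[48;2;6;6;12m🬎[38;2;6;6;13m[48;2;6;6;12m🬎[38;2;6;6;13m[48;2;6;6;12m🬎[38;2;6;6;13m[48;2;6;6;12m🬎[0m
</frame>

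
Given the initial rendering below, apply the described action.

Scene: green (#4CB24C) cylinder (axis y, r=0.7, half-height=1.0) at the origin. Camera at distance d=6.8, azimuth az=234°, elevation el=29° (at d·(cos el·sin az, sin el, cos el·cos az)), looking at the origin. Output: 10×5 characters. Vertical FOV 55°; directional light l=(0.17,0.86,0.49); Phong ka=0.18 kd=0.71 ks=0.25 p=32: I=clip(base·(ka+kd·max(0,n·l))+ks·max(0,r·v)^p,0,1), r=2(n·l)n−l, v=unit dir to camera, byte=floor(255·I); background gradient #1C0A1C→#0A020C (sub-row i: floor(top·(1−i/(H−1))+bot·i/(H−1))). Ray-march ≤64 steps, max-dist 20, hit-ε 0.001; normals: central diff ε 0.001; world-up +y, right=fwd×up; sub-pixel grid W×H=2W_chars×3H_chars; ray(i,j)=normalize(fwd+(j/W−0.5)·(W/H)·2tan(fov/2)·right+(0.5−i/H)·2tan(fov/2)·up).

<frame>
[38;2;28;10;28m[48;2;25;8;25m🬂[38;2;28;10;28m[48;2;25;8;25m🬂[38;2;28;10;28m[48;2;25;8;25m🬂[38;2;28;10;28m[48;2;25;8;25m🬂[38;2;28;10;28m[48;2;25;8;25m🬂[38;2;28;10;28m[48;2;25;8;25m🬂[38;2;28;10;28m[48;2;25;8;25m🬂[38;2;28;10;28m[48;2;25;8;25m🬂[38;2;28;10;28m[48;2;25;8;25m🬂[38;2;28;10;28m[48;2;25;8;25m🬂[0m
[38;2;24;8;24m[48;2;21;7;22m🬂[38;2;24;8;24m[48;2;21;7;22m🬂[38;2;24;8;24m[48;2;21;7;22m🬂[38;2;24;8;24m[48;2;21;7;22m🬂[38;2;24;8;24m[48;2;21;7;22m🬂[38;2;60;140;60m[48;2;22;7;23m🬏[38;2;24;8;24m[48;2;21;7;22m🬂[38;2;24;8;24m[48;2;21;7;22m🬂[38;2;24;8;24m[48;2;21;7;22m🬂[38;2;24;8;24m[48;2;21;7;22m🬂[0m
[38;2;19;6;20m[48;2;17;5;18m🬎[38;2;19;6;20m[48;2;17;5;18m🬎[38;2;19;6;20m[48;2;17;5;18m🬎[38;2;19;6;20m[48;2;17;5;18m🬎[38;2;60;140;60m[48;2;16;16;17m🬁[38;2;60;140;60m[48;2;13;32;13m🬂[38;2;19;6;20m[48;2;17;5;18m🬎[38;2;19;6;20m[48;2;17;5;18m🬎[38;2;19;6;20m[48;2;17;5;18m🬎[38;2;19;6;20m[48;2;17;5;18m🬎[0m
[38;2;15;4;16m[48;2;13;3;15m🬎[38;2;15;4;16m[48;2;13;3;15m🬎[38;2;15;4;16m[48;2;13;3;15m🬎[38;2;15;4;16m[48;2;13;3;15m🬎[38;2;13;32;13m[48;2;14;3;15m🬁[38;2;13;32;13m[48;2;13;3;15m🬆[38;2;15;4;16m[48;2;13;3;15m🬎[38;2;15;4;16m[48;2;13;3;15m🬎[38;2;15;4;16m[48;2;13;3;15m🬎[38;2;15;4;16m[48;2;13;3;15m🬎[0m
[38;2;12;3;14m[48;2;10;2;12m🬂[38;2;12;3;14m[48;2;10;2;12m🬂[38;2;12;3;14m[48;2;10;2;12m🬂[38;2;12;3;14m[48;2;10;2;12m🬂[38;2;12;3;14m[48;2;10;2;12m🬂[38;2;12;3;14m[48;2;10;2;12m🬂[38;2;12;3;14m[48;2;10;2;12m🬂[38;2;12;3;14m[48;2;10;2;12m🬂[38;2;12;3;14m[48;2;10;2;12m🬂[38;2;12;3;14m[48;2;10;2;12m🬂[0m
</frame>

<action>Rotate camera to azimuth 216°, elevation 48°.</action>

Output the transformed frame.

<frame>
[38;2;28;10;28m[48;2;25;8;25m🬂[38;2;28;10;28m[48;2;25;8;25m🬂[38;2;28;10;28m[48;2;25;8;25m🬂[38;2;28;10;28m[48;2;25;8;25m🬂[38;2;28;10;28m[48;2;25;8;25m🬂[38;2;28;10;28m[48;2;25;8;25m🬂[38;2;28;10;28m[48;2;25;8;25m🬂[38;2;28;10;28m[48;2;25;8;25m🬂[38;2;28;10;28m[48;2;25;8;25m🬂[38;2;28;10;28m[48;2;25;8;25m🬂[0m
[38;2;24;8;24m[48;2;21;7;22m🬂[38;2;24;8;24m[48;2;21;7;22m🬂[38;2;24;8;24m[48;2;21;7;22m🬂[38;2;24;8;24m[48;2;21;7;22m🬂[38;2;24;8;24m[48;2;21;7;22m🬂[38;2;64;145;64m[48;2;22;7;23m🬏[38;2;24;8;24m[48;2;21;7;22m🬂[38;2;24;8;24m[48;2;21;7;22m🬂[38;2;24;8;24m[48;2;21;7;22m🬂[38;2;24;8;24m[48;2;21;7;22m🬂[0m
[38;2;19;6;20m[48;2;17;5;18m🬎[38;2;19;6;20m[48;2;17;5;18m🬎[38;2;19;6;20m[48;2;17;5;18m🬎[38;2;19;6;20m[48;2;17;5;18m🬎[38;2;66;147;66m[48;2;16;16;17m🬁[38;2;74;155;74m[48;2;13;32;13m🬆[38;2;19;6;20m[48;2;17;5;18m🬎[38;2;19;6;20m[48;2;17;5;18m🬎[38;2;19;6;20m[48;2;17;5;18m🬎[38;2;19;6;20m[48;2;17;5;18m🬎[0m
[38;2;15;4;16m[48;2;13;3;15m🬎[38;2;15;4;16m[48;2;13;3;15m🬎[38;2;15;4;16m[48;2;13;3;15m🬎[38;2;15;4;16m[48;2;13;3;15m🬎[38;2;13;32;13m[48;2;14;3;15m🬁[38;2;13;32;13m[48;2;14;3;15m🬂[38;2;15;4;16m[48;2;13;3;15m🬎[38;2;15;4;16m[48;2;13;3;15m🬎[38;2;15;4;16m[48;2;13;3;15m🬎[38;2;15;4;16m[48;2;13;3;15m🬎[0m
[38;2;12;3;14m[48;2;10;2;12m🬂[38;2;12;3;14m[48;2;10;2;12m🬂[38;2;12;3;14m[48;2;10;2;12m🬂[38;2;12;3;14m[48;2;10;2;12m🬂[38;2;12;3;14m[48;2;10;2;12m🬂[38;2;12;3;14m[48;2;10;2;12m🬂[38;2;12;3;14m[48;2;10;2;12m🬂[38;2;12;3;14m[48;2;10;2;12m🬂[38;2;12;3;14m[48;2;10;2;12m🬂[38;2;12;3;14m[48;2;10;2;12m🬂[0m
</frame>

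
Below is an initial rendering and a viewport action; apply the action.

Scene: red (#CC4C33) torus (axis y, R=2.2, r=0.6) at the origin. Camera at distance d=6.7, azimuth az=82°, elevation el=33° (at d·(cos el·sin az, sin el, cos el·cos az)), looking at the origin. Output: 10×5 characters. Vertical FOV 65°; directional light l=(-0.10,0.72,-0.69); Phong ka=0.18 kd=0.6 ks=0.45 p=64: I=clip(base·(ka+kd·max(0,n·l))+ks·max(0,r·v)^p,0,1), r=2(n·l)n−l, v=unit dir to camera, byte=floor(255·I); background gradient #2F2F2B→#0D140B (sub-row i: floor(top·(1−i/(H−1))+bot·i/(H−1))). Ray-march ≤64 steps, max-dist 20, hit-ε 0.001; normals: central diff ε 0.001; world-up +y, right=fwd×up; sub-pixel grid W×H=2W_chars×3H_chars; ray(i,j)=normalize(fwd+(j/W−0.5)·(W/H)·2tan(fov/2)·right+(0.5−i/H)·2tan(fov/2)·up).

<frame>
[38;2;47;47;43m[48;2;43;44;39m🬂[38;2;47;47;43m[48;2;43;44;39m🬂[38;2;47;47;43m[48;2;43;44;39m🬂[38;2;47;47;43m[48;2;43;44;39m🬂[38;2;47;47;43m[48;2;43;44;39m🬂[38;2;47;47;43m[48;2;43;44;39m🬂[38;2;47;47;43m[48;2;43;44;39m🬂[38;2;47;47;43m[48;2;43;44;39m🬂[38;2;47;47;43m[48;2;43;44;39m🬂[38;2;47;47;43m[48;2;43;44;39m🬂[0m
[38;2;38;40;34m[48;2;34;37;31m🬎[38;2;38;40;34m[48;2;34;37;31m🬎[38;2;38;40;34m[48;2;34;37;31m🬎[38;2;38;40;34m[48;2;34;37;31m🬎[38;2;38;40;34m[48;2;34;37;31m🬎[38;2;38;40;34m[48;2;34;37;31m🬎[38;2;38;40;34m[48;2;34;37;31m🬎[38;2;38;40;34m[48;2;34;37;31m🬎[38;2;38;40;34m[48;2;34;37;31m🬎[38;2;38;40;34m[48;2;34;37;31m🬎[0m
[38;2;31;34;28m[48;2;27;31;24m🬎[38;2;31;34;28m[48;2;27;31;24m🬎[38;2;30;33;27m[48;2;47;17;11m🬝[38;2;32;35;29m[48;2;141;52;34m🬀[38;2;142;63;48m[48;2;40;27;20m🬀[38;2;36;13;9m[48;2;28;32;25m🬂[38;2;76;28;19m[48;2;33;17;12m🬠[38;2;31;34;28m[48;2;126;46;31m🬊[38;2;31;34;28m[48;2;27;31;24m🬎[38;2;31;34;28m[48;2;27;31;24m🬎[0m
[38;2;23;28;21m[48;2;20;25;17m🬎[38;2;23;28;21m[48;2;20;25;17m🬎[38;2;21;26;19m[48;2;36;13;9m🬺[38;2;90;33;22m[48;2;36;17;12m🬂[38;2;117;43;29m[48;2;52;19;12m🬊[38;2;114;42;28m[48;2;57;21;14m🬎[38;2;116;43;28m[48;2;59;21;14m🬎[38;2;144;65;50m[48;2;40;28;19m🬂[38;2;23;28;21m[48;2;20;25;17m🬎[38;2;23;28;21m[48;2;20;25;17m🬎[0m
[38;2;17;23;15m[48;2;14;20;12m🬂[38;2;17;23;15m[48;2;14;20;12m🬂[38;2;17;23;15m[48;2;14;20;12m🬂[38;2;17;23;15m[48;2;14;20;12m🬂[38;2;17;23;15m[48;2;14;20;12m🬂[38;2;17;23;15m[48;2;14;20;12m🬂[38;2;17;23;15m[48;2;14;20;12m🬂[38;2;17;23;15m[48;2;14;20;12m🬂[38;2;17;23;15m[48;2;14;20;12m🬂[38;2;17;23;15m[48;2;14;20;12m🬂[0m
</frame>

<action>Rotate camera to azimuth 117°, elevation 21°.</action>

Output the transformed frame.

<frame>
[38;2;47;47;43m[48;2;43;44;39m🬂[38;2;47;47;43m[48;2;43;44;39m🬂[38;2;47;47;43m[48;2;43;44;39m🬂[38;2;47;47;43m[48;2;43;44;39m🬂[38;2;47;47;43m[48;2;43;44;39m🬂[38;2;47;47;43m[48;2;43;44;39m🬂[38;2;47;47;43m[48;2;43;44;39m🬂[38;2;47;47;43m[48;2;43;44;39m🬂[38;2;47;47;43m[48;2;43;44;39m🬂[38;2;47;47;43m[48;2;43;44;39m🬂[0m
[38;2;38;40;34m[48;2;34;37;31m🬎[38;2;38;40;34m[48;2;34;37;31m🬎[38;2;38;40;34m[48;2;34;37;31m🬎[38;2;38;40;34m[48;2;34;37;31m🬎[38;2;38;40;34m[48;2;34;37;31m🬎[38;2;38;40;34m[48;2;34;37;31m🬎[38;2;38;40;34m[48;2;34;37;31m🬎[38;2;38;40;34m[48;2;34;37;31m🬎[38;2;38;40;34m[48;2;34;37;31m🬎[38;2;38;40;34m[48;2;34;37;31m🬎[0m
[38;2;31;34;28m[48;2;27;31;24m🬎[38;2;31;34;28m[48;2;27;31;24m🬎[38;2;30;33;27m[48;2;51;19;12m🬝[38;2;32;35;29m[48;2;123;45;30m🬀[38;2;130;48;32m[48;2;63;23;15m🬴[38;2;113;42;28m[48;2;36;13;9m🬰[38;2;36;13;9m[48;2;122;45;30m🬋[38;2;31;34;28m[48;2;138;51;34m🬊[38;2;31;34;28m[48;2;27;31;24m🬎[38;2;31;34;28m[48;2;27;31;24m🬎[0m
[38;2;23;28;21m[48;2;20;25;17m🬎[38;2;23;28;21m[48;2;20;25;17m🬎[38;2;21;26;19m[48;2;36;13;9m🬺[38;2;68;25;16m[48;2;28;19;13m🬂[38;2;94;35;23m[48;2;37;19;13m🬊[38;2;105;39;26m[48;2;36;13;9m🬎[38;2;132;56;41m[48;2;45;28;19m🬆[38;2;127;47;31m[48;2;34;26;18m🬂[38;2;23;28;21m[48;2;20;25;17m🬎[38;2;23;28;21m[48;2;20;25;17m🬎[0m
[38;2;17;23;15m[48;2;14;20;12m🬂[38;2;17;23;15m[48;2;14;20;12m🬂[38;2;17;23;15m[48;2;14;20;12m🬂[38;2;17;23;15m[48;2;14;20;12m🬂[38;2;17;23;15m[48;2;14;20;12m🬂[38;2;17;23;15m[48;2;14;20;12m🬂[38;2;17;23;15m[48;2;14;20;12m🬂[38;2;17;23;15m[48;2;14;20;12m🬂[38;2;17;23;15m[48;2;14;20;12m🬂[38;2;17;23;15m[48;2;14;20;12m🬂[0m
</frame>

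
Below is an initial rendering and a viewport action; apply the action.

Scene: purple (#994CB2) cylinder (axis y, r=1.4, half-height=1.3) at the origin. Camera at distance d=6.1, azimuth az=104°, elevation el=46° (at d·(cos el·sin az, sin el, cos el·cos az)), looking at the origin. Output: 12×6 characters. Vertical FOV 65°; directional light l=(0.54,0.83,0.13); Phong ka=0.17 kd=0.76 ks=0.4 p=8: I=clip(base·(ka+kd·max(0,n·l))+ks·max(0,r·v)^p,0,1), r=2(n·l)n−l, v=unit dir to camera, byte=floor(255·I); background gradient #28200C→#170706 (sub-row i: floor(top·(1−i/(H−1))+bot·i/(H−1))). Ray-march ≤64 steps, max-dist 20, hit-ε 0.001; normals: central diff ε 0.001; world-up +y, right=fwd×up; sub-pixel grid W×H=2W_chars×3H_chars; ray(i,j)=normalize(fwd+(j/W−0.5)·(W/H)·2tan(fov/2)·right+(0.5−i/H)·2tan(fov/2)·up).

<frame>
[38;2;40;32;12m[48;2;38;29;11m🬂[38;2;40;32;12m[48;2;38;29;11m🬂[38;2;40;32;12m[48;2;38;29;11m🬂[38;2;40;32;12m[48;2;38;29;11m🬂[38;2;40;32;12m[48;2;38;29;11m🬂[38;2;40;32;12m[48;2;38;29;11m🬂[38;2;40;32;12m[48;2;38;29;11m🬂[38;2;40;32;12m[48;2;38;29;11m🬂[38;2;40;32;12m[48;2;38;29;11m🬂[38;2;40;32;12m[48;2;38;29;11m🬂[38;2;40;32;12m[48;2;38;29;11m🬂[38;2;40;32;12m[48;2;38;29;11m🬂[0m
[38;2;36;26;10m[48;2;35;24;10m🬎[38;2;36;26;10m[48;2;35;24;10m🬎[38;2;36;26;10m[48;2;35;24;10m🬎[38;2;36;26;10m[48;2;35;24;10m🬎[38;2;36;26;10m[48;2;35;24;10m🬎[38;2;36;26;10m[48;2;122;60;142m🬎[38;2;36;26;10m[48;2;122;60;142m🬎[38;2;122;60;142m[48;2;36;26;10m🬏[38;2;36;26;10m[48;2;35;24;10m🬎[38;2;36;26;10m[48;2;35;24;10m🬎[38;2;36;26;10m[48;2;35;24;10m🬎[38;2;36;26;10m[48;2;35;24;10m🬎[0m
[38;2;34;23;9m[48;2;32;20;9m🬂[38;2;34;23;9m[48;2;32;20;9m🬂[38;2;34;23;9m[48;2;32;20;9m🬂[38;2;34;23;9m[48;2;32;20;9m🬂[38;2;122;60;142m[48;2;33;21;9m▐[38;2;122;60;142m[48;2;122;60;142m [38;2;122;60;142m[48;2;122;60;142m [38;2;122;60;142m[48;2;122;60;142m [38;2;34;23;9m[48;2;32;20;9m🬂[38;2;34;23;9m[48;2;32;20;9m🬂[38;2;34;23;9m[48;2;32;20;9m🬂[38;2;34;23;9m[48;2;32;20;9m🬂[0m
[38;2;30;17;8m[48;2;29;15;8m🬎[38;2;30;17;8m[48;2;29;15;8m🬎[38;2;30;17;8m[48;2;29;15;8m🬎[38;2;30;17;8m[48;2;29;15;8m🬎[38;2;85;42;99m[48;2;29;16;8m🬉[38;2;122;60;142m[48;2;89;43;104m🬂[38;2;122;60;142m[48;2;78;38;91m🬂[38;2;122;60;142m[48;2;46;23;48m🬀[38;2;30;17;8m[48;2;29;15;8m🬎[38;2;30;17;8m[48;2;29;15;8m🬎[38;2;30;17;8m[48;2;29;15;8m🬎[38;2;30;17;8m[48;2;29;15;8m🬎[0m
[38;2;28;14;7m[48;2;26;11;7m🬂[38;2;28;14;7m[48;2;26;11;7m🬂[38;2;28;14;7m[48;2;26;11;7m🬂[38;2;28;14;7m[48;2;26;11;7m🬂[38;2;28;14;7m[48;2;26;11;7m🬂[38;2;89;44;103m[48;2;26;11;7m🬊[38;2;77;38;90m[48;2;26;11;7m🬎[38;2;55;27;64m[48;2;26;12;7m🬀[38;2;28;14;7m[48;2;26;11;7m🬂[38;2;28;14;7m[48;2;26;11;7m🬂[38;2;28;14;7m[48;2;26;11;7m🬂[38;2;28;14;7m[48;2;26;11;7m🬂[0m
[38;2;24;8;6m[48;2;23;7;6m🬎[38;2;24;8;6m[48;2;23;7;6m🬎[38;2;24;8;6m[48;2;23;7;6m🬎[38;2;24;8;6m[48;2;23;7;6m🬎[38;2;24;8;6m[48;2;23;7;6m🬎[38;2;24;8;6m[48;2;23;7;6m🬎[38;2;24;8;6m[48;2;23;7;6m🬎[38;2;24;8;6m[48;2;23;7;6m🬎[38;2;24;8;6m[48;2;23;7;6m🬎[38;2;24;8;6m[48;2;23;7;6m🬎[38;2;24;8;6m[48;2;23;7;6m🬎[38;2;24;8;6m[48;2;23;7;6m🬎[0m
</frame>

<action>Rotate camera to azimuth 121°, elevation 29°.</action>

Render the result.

<frame>
[38;2;40;32;12m[48;2;38;29;11m🬂[38;2;40;32;12m[48;2;38;29;11m🬂[38;2;40;32;12m[48;2;38;29;11m🬂[38;2;40;32;12m[48;2;38;29;11m🬂[38;2;40;32;12m[48;2;38;29;11m🬂[38;2;40;32;12m[48;2;38;29;11m🬂[38;2;40;32;12m[48;2;38;29;11m🬂[38;2;40;32;12m[48;2;38;29;11m🬂[38;2;40;32;12m[48;2;38;29;11m🬂[38;2;40;32;12m[48;2;38;29;11m🬂[38;2;40;32;12m[48;2;38;29;11m🬂[38;2;40;32;12m[48;2;38;29;11m🬂[0m
[38;2;36;26;10m[48;2;35;24;10m🬎[38;2;36;26;10m[48;2;35;24;10m🬎[38;2;36;26;10m[48;2;35;24;10m🬎[38;2;36;26;10m[48;2;35;24;10m🬎[38;2;36;26;10m[48;2;35;24;10m🬎[38;2;36;26;10m[48;2;35;24;10m🬎[38;2;36;26;10m[48;2;35;24;10m🬎[38;2;36;26;10m[48;2;35;24;10m🬎[38;2;36;26;10m[48;2;35;24;10m🬎[38;2;36;26;10m[48;2;35;24;10m🬎[38;2;36;26;10m[48;2;35;24;10m🬎[38;2;36;26;10m[48;2;35;24;10m🬎[0m
[38;2;34;23;9m[48;2;32;20;9m🬂[38;2;34;23;9m[48;2;32;20;9m🬂[38;2;34;23;9m[48;2;32;20;9m🬂[38;2;34;23;9m[48;2;32;20;9m🬂[38;2;117;58;137m[48;2;33;21;9m▐[38;2;122;60;142m[48;2;83;41;97m🬎[38;2;122;60;142m[48;2;66;32;76m🬎[38;2;115;57;134m[48;2;36;17;41m🬎[38;2;34;23;9m[48;2;32;20;9m🬂[38;2;34;23;9m[48;2;32;20;9m🬂[38;2;34;23;9m[48;2;32;20;9m🬂[38;2;34;23;9m[48;2;32;20;9m🬂[0m
[38;2;30;17;8m[48;2;29;15;8m🬎[38;2;30;17;8m[48;2;29;15;8m🬎[38;2;30;17;8m[48;2;29;15;8m🬎[38;2;30;17;8m[48;2;29;15;8m🬎[38;2;88;43;103m[48;2;30;16;8m▐[38;2;81;40;94m[48;2;88;43;102m▐[38;2;72;35;83m[48;2;59;29;69m▌[38;2;43;21;50m[48;2;26;12;30m▌[38;2;30;17;8m[48;2;29;15;8m🬎[38;2;30;17;8m[48;2;29;15;8m🬎[38;2;30;17;8m[48;2;29;15;8m🬎[38;2;30;17;8m[48;2;29;15;8m🬎[0m
[38;2;28;14;7m[48;2;26;11;7m🬂[38;2;28;14;7m[48;2;26;11;7m🬂[38;2;28;14;7m[48;2;26;11;7m🬂[38;2;28;14;7m[48;2;26;11;7m🬂[38;2;28;14;7m[48;2;26;11;7m🬂[38;2;85;42;99m[48;2;26;11;7m🬎[38;2;64;31;75m[48;2;26;11;7m🬎[38;2;38;18;44m[48;2;26;12;7m🬄[38;2;28;14;7m[48;2;26;11;7m🬂[38;2;28;14;7m[48;2;26;11;7m🬂[38;2;28;14;7m[48;2;26;11;7m🬂[38;2;28;14;7m[48;2;26;11;7m🬂[0m
[38;2;24;8;6m[48;2;23;7;6m🬎[38;2;24;8;6m[48;2;23;7;6m🬎[38;2;24;8;6m[48;2;23;7;6m🬎[38;2;24;8;6m[48;2;23;7;6m🬎[38;2;24;8;6m[48;2;23;7;6m🬎[38;2;24;8;6m[48;2;23;7;6m🬎[38;2;24;8;6m[48;2;23;7;6m🬎[38;2;24;8;6m[48;2;23;7;6m🬎[38;2;24;8;6m[48;2;23;7;6m🬎[38;2;24;8;6m[48;2;23;7;6m🬎[38;2;24;8;6m[48;2;23;7;6m🬎[38;2;24;8;6m[48;2;23;7;6m🬎[0m
</frame>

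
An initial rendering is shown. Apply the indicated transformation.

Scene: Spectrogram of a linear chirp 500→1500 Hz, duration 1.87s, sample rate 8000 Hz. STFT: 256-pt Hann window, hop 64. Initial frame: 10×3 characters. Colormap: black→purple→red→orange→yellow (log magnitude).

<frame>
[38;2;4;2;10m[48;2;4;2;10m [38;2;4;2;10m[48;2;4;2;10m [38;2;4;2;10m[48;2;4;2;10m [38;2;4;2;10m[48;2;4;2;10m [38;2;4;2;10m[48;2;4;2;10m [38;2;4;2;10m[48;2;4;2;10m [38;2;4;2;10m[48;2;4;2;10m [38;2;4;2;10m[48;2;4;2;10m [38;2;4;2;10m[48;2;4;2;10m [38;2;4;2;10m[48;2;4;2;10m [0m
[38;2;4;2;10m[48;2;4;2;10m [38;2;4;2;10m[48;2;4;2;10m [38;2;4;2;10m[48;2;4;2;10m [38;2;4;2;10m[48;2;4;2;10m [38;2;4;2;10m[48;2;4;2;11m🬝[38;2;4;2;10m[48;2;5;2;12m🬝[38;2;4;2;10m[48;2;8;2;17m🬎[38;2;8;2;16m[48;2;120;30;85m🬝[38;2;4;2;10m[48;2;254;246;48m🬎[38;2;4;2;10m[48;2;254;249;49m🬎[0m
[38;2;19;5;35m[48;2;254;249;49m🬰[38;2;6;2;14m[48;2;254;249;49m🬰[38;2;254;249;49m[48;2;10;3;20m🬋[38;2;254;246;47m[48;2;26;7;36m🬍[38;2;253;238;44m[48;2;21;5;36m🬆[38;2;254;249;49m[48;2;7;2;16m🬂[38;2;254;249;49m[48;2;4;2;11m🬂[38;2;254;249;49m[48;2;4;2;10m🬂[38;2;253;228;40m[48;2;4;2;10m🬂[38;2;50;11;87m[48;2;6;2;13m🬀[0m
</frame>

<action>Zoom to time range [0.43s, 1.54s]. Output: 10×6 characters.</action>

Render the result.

<frame>
[38;2;4;2;10m[48;2;4;2;10m [38;2;4;2;10m[48;2;4;2;10m [38;2;4;2;10m[48;2;4;2;10m [38;2;4;2;10m[48;2;4;2;10m [38;2;4;2;10m[48;2;4;2;10m [38;2;4;2;10m[48;2;4;2;10m [38;2;4;2;10m[48;2;4;2;10m [38;2;4;2;10m[48;2;4;2;10m [38;2;4;2;10m[48;2;4;2;10m [38;2;4;2;10m[48;2;4;2;10m [0m
[38;2;4;2;10m[48;2;4;2;10m [38;2;4;2;10m[48;2;4;2;10m [38;2;4;2;10m[48;2;4;2;10m [38;2;4;2;10m[48;2;4;2;10m [38;2;4;2;10m[48;2;4;2;10m [38;2;4;2;10m[48;2;4;2;10m [38;2;4;2;10m[48;2;4;2;10m [38;2;4;2;10m[48;2;4;2;10m [38;2;4;2;10m[48;2;4;2;10m [38;2;4;2;10m[48;2;4;2;10m [0m
[38;2;4;2;10m[48;2;4;2;10m [38;2;4;2;10m[48;2;4;2;10m [38;2;4;2;10m[48;2;4;2;10m [38;2;4;2;10m[48;2;4;2;10m [38;2;4;2;10m[48;2;4;2;10m [38;2;4;2;10m[48;2;4;2;10m [38;2;4;2;10m[48;2;4;2;10m [38;2;4;2;10m[48;2;4;2;10m [38;2;4;2;10m[48;2;4;2;10m [38;2;4;2;10m[48;2;4;2;10m [0m
[38;2;4;2;10m[48;2;4;2;10m [38;2;4;2;10m[48;2;4;2;10m [38;2;4;2;10m[48;2;4;2;10m [38;2;4;2;10m[48;2;4;2;10m [38;2;4;2;10m[48;2;4;2;11m🬎[38;2;4;2;10m[48;2;5;2;11m🬎[38;2;4;2;10m[48;2;6;2;13m🬎[38;2;4;2;10m[48;2;8;2;17m🬎[38;2;6;2;13m[48;2;24;6;43m🬝[38;2;14;4;26m[48;2;250;163;14m🬝[0m
[38;2;9;2;19m[48;2;254;249;49m🬎[38;2;24;6;42m[48;2;254;249;49m🬎[38;2;5;2;12m[48;2;253;233;43m🬂[38;2;27;6;41m[48;2;253;223;38m🬡[38;2;19;5;34m[48;2;254;249;49m🬰[38;2;240;192;52m[48;2;22;5;40m🬍[38;2;253;239;45m[48;2;6;2;14m🬎[38;2;248;207;42m[48;2;22;5;37m🬆[38;2;254;249;49m[48;2;11;3;23m🬂[38;2;254;249;49m[48;2;6;2;13m🬂[0m
[38;2;33;8;59m[48;2;4;2;10m🬂[38;2;11;3;22m[48;2;4;2;10m🬂[38;2;6;2;14m[48;2;4;2;10m🬂[38;2;5;2;11m[48;2;4;2;10m🬂[38;2;4;2;11m[48;2;4;2;10m🬂[38;2;4;2;10m[48;2;4;2;10m [38;2;4;2;10m[48;2;4;2;10m [38;2;4;2;10m[48;2;4;2;10m [38;2;4;2;10m[48;2;4;2;10m [38;2;4;2;10m[48;2;4;2;10m [0m
</frame>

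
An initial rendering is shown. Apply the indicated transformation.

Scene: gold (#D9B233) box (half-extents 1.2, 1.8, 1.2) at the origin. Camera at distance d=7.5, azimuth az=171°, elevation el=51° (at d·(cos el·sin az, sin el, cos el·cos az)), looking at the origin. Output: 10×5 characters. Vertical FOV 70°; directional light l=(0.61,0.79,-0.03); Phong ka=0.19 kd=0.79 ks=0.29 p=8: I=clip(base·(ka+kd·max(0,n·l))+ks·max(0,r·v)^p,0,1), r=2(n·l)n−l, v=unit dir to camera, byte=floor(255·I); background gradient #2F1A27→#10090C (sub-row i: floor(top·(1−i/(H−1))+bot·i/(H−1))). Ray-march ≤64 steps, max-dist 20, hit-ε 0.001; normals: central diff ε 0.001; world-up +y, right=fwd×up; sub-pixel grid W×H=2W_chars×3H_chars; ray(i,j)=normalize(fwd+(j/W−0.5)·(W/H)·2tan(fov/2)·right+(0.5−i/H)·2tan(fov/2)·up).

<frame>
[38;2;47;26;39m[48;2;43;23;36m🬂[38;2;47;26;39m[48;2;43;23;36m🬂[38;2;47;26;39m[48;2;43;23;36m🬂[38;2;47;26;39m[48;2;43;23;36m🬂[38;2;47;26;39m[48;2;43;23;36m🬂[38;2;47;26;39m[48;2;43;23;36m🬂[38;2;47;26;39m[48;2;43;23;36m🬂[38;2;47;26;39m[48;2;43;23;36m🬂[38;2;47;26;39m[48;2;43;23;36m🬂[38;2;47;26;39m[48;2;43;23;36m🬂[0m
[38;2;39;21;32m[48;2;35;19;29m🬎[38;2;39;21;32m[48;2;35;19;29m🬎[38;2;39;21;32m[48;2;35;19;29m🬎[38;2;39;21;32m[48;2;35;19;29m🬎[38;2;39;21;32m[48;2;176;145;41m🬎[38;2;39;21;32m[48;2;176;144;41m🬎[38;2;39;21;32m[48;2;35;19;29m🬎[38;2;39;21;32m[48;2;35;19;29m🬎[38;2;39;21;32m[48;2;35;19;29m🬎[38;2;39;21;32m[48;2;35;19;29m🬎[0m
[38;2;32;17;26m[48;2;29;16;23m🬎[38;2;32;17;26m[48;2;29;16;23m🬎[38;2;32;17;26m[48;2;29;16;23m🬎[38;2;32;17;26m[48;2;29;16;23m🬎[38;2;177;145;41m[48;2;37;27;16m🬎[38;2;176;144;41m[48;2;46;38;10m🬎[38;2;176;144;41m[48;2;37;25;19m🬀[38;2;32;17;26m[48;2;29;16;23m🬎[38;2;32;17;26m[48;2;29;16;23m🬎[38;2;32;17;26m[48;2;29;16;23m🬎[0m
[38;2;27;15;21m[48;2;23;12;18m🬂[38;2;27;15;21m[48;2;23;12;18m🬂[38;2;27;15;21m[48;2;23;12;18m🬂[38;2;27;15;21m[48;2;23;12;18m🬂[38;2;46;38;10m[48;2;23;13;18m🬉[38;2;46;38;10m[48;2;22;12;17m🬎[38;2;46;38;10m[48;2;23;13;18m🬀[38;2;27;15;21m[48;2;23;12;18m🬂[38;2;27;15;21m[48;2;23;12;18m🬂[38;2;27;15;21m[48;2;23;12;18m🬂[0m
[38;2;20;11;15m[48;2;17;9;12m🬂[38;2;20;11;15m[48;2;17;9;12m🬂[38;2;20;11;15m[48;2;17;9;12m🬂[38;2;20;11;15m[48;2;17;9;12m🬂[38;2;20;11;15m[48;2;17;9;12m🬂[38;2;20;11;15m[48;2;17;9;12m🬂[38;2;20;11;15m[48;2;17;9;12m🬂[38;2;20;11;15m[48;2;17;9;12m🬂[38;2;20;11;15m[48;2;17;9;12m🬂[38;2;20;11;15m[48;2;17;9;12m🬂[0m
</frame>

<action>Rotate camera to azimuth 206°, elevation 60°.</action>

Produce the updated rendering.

<frame>
[38;2;47;26;39m[48;2;43;23;36m🬂[38;2;47;26;39m[48;2;43;23;36m🬂[38;2;47;26;39m[48;2;43;23;36m🬂[38;2;47;26;39m[48;2;43;23;36m🬂[38;2;47;26;39m[48;2;43;23;36m🬂[38;2;47;26;39m[48;2;43;23;36m🬂[38;2;47;26;39m[48;2;43;23;36m🬂[38;2;47;26;39m[48;2;43;23;36m🬂[38;2;47;26;39m[48;2;43;23;36m🬂[38;2;47;26;39m[48;2;43;23;36m🬂[0m
[38;2;39;21;32m[48;2;35;19;29m🬎[38;2;39;21;32m[48;2;35;19;29m🬎[38;2;39;21;32m[48;2;35;19;29m🬎[38;2;39;21;32m[48;2;35;19;29m🬎[38;2;38;21;31m[48;2;187;155;52m🬝[38;2;39;21;32m[48;2;181;149;46m🬎[38;2;178;146;43m[48;2;38;21;31m🬏[38;2;39;21;32m[48;2;35;19;29m🬎[38;2;39;21;32m[48;2;35;19;29m🬎[38;2;39;21;32m[48;2;35;19;29m🬎[0m
[38;2;32;17;26m[48;2;29;16;23m🬎[38;2;32;17;26m[48;2;29;16;23m🬎[38;2;32;17;26m[48;2;29;16;23m🬎[38;2;32;17;26m[48;2;29;16;23m🬎[38;2;197;165;62m[48;2;46;38;10m🬎[38;2;183;151;48m[48;2;189;157;54m🬨[38;2;179;147;44m[48;2;32;20;21m🬀[38;2;32;17;26m[48;2;29;16;23m🬎[38;2;32;17;26m[48;2;29;16;23m🬎[38;2;32;17;26m[48;2;29;16;23m🬎[0m
[38;2;27;15;21m[48;2;23;12;18m🬂[38;2;27;15;21m[48;2;23;12;18m🬂[38;2;27;15;21m[48;2;23;12;18m🬂[38;2;27;15;21m[48;2;23;12;18m🬂[38;2;46;38;10m[48;2;23;12;18m🬂[38;2;46;38;10m[48;2;22;12;17m🬆[38;2;27;15;21m[48;2;23;12;18m🬂[38;2;27;15;21m[48;2;23;12;18m🬂[38;2;27;15;21m[48;2;23;12;18m🬂[38;2;27;15;21m[48;2;23;12;18m🬂[0m
[38;2;20;11;15m[48;2;17;9;12m🬂[38;2;20;11;15m[48;2;17;9;12m🬂[38;2;20;11;15m[48;2;17;9;12m🬂[38;2;20;11;15m[48;2;17;9;12m🬂[38;2;20;11;15m[48;2;17;9;12m🬂[38;2;20;11;15m[48;2;17;9;12m🬂[38;2;20;11;15m[48;2;17;9;12m🬂[38;2;20;11;15m[48;2;17;9;12m🬂[38;2;20;11;15m[48;2;17;9;12m🬂[38;2;20;11;15m[48;2;17;9;12m🬂[0m
</frame>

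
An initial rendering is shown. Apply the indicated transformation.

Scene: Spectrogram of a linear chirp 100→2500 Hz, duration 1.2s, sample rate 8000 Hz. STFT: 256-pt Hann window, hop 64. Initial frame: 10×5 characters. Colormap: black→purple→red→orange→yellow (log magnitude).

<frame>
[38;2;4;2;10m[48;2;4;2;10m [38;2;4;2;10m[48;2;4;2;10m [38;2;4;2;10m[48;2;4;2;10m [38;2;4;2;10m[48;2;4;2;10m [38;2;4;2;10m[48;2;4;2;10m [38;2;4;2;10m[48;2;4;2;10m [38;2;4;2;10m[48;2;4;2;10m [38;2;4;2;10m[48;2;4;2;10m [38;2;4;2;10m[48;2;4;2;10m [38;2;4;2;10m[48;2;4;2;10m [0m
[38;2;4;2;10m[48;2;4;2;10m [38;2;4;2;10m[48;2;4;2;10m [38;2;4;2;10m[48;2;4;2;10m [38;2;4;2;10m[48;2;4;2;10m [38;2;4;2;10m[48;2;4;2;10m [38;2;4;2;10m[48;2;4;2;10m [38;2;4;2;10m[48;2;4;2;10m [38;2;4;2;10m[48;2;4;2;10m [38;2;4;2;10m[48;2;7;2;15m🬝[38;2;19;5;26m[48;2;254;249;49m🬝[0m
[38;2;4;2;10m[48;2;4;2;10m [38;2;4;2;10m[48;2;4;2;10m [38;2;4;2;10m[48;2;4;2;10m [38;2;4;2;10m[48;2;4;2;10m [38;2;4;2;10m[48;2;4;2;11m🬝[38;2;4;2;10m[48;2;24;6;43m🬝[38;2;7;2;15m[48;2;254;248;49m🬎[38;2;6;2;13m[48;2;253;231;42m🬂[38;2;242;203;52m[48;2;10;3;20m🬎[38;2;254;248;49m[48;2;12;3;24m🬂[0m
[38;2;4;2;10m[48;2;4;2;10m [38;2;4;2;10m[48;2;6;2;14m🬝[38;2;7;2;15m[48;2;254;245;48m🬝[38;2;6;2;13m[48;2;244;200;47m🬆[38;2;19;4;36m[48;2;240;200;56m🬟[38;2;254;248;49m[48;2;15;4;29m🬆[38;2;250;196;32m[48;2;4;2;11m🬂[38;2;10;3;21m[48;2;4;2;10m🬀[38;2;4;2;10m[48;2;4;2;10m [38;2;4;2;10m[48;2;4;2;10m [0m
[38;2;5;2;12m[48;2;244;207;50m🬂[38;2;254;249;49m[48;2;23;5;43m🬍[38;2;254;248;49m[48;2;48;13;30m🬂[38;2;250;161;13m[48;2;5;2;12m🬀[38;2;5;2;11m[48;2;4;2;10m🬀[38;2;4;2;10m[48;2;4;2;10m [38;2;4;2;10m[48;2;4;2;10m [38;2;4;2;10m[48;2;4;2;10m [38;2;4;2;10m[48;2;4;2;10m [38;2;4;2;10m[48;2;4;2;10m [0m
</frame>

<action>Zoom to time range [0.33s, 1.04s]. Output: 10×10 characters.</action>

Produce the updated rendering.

<frame>
[38;2;4;2;10m[48;2;4;2;10m [38;2;4;2;10m[48;2;4;2;10m [38;2;4;2;10m[48;2;4;2;10m [38;2;4;2;10m[48;2;4;2;10m [38;2;4;2;10m[48;2;4;2;10m [38;2;4;2;10m[48;2;4;2;10m [38;2;4;2;10m[48;2;4;2;10m [38;2;4;2;10m[48;2;4;2;10m [38;2;4;2;10m[48;2;4;2;10m [38;2;4;2;10m[48;2;4;2;10m [0m
[38;2;4;2;10m[48;2;4;2;10m [38;2;4;2;10m[48;2;4;2;10m [38;2;4;2;10m[48;2;4;2;10m [38;2;4;2;10m[48;2;4;2;10m [38;2;4;2;10m[48;2;4;2;10m [38;2;4;2;10m[48;2;4;2;10m [38;2;4;2;10m[48;2;4;2;10m [38;2;4;2;10m[48;2;4;2;10m [38;2;4;2;10m[48;2;4;2;10m [38;2;4;2;10m[48;2;4;2;10m [0m
[38;2;4;2;10m[48;2;4;2;10m [38;2;4;2;10m[48;2;4;2;10m [38;2;4;2;10m[48;2;4;2;10m [38;2;4;2;10m[48;2;4;2;10m [38;2;4;2;10m[48;2;4;2;10m [38;2;4;2;10m[48;2;4;2;10m [38;2;4;2;10m[48;2;4;2;10m [38;2;4;2;10m[48;2;4;2;10m [38;2;4;2;10m[48;2;4;2;10m [38;2;4;2;10m[48;2;4;2;10m [0m
[38;2;4;2;10m[48;2;4;2;10m [38;2;4;2;10m[48;2;4;2;10m [38;2;4;2;10m[48;2;4;2;10m [38;2;4;2;10m[48;2;4;2;10m [38;2;4;2;10m[48;2;4;2;10m [38;2;4;2;10m[48;2;4;2;10m [38;2;4;2;10m[48;2;4;2;10m [38;2;4;2;10m[48;2;4;2;10m [38;2;4;2;10m[48;2;4;2;10m [38;2;4;2;10m[48;2;5;2;11m🬝[0m
[38;2;4;2;10m[48;2;4;2;10m [38;2;4;2;10m[48;2;4;2;10m [38;2;4;2;10m[48;2;4;2;10m [38;2;4;2;10m[48;2;4;2;10m [38;2;4;2;10m[48;2;4;2;10m [38;2;4;2;10m[48;2;4;2;10m [38;2;4;2;10m[48;2;5;2;11m🬝[38;2;4;2;11m[48;2;10;3;21m🬝[38;2;14;3;27m[48;2;253;216;36m🬝[38;2;12;3;25m[48;2;253;221;38m🬆[0m
[38;2;4;2;10m[48;2;4;2;10m [38;2;4;2;10m[48;2;4;2;10m [38;2;4;2;10m[48;2;4;2;10m [38;2;4;2;10m[48;2;4;2;11m🬝[38;2;4;2;10m[48;2;9;3;19m🬝[38;2;10;3;21m[48;2;227;107;41m🬝[38;2;15;4;30m[48;2;247;207;42m🬆[38;2;65;15;81m[48;2;253;238;44m🬟[38;2;253;240;46m[48;2;29;7;43m🬆[38;2;253;218;37m[48;2;15;4;29m🬀[0m
[38;2;4;2;10m[48;2;4;2;11m🬝[38;2;4;2;10m[48;2;7;2;16m🬝[38;2;11;3;23m[48;2;244;140;17m🬝[38;2;17;4;32m[48;2;252;217;36m🬆[38;2;90;22;74m[48;2;253;241;46m🬟[38;2;253;235;43m[48;2;20;5;38m🬆[38;2;254;249;49m[48;2;43;11;27m🬀[38;2;16;4;31m[48;2;4;2;11m🬀[38;2;5;2;12m[48;2;4;2;10m🬀[38;2;4;2;10m[48;2;4;2;10m [0m
[38;2;16;4;31m[48;2;253;227;40m🬆[38;2;106;27;65m[48;2;254;246;48m🬡[38;2;254;249;49m[48;2;65;17;41m🬆[38;2;254;248;49m[48;2;38;10;29m🬀[38;2;17;4;32m[48;2;4;2;11m🬀[38;2;4;2;11m[48;2;4;2;10m🬂[38;2;4;2;10m[48;2;4;2;10m [38;2;4;2;10m[48;2;4;2;10m [38;2;4;2;10m[48;2;4;2;10m [38;2;4;2;10m[48;2;4;2;10m [0m
[38;2;254;243;47m[48;2;31;8;31m🬀[38;2;17;4;32m[48;2;4;2;11m🬀[38;2;5;2;12m[48;2;4;2;10m🬀[38;2;4;2;10m[48;2;4;2;10m [38;2;4;2;10m[48;2;4;2;10m [38;2;4;2;10m[48;2;4;2;10m [38;2;4;2;10m[48;2;4;2;10m [38;2;4;2;10m[48;2;4;2;10m [38;2;4;2;10m[48;2;4;2;10m [38;2;4;2;10m[48;2;4;2;10m [0m
[38;2;4;2;10m[48;2;4;2;10m [38;2;4;2;10m[48;2;4;2;10m [38;2;4;2;10m[48;2;4;2;10m [38;2;4;2;10m[48;2;4;2;10m [38;2;4;2;10m[48;2;4;2;10m [38;2;4;2;10m[48;2;4;2;10m [38;2;4;2;10m[48;2;4;2;10m [38;2;4;2;10m[48;2;4;2;10m [38;2;4;2;10m[48;2;4;2;10m [38;2;4;2;10m[48;2;4;2;10m [0m
</frame>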